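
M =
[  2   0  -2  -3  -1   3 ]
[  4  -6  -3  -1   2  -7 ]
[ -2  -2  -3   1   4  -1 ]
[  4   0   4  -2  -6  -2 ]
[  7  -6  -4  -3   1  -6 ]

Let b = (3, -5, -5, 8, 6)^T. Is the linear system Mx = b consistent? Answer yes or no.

Row reduce the augmented matrix [M | b].
R2 ← R2 − (2)·R1: [0, -6, 1, 5, 4, -13, -11]
R3 ← R3 + R1: [0, -2, -5, -2, 3, 2, -2]
R4 ← R4 − (2)·R1: [0, 0, 8, 4, -4, -8, 2]
R5 ← R5 − (7/2)·R1: [0, -6, 3, 15/2, 9/2, -33/2, -9/2]
R3 ← R3 − (1/3)·R2: [0, 0, -16/3, -11/3, 5/3, 19/3, 5/3]
R5 ← R5 − R2: [0, 0, 2, 5/2, 1/2, -7/2, 13/2]
R4 ← R4 + (3/2)·R3: [0, 0, 0, -3/2, -3/2, 3/2, 9/2]
R5 ← R5 + (3/8)·R3: [0, 0, 0, 9/8, 9/8, -9/8, 57/8]
R5 ← R5 + (3/4)·R4: [0, 0, 0, 0, 0, 0, 21/2]
The echelon form has 5 nonzero rows; the last pivot sits in the augmented column, so rank(M) = 4 but rank([M|b]) = 5.
Since the ranks differ, the system is inconsistent.

no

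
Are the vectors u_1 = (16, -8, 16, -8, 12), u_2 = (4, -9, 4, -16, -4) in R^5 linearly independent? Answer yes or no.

yes

Form the matrix with these vectors as rows and row reduce.
R2 ← R2 − (1/4)·R1: [0, -7, 0, -14, -7]
2 nonzero rows, so the 2 vectors span a space of dimension 2.
Since 2 = 2, the vectors are linearly independent.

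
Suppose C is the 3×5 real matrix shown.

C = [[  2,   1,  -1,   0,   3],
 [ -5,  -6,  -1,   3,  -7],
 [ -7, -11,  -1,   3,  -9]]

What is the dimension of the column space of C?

3

Row reduce to echelon form.
R2 ← R2 + (5/2)·R1: [0, -7/2, -7/2, 3, 1/2]
R3 ← R3 + (7/2)·R1: [0, -15/2, -9/2, 3, 3/2]
R3 ← R3 − (15/7)·R2: [0, 0, 3, -24/7, 3/7]
Echelon form has 3 nonzero rows, so rank(C) = 3.
The column space has dimension equal to the rank: 3.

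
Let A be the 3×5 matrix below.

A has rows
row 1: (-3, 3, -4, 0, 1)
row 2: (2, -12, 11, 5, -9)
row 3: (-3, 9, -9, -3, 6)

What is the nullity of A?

Row reduce to echelon form.
R2 ← R2 + (2/3)·R1: [0, -10, 25/3, 5, -25/3]
R3 ← R3 − R1: [0, 6, -5, -3, 5]
R3 ← R3 + (3/5)·R2: [0, 0, 0, 0, 0]
2 nonzero rows, so rank(A) = 2.
A has 5 columns; by rank–nullity, nullity = 5 − 2 = 3.

3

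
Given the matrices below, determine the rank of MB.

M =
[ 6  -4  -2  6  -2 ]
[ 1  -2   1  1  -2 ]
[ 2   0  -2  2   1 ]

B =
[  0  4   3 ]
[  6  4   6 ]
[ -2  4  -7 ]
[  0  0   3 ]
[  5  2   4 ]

2

First compute MB:
[[-30,  -4,  18],
 [-24,  -4, -21],
 [  9,   2,  30]]
Now row reduce the product.
R2 ← R2 − (4/5)·R1: [0, -4/5, -177/5]
R3 ← R3 + (3/10)·R1: [0, 4/5, 177/5]
R3 ← R3 + R2: [0, 0, 0]
2 nonzero rows, so rank(MB) = 2.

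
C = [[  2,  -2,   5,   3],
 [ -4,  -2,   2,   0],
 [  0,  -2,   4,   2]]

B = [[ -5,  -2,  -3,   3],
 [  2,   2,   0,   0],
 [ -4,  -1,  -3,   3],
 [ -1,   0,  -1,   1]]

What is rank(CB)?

First compute CB:
[[-37, -13, -24,  24],
 [  8,   2,   6,  -6],
 [-22,  -8, -14,  14]]
Now row reduce the product.
R2 ← R2 + (8/37)·R1: [0, -30/37, 30/37, -30/37]
R3 ← R3 − (22/37)·R1: [0, -10/37, 10/37, -10/37]
R3 ← R3 − (1/3)·R2: [0, 0, 0, 0]
2 nonzero rows, so rank(CB) = 2.

2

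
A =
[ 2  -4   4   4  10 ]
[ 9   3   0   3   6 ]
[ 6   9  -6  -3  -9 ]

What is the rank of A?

Row reduce to echelon form.
R2 ← R2 − (9/2)·R1: [0, 21, -18, -15, -39]
R3 ← R3 − (3)·R1: [0, 21, -18, -15, -39]
R3 ← R3 − R2: [0, 0, 0, 0, 0]
Echelon form has 2 nonzero rows, so rank(A) = 2.

2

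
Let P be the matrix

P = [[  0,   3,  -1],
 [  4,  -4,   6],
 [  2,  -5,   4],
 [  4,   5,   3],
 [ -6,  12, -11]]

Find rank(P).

2

Row reduce to echelon form.
Swap R1 ↔ R2
R3 ← R3 − (1/2)·R1: [0, -3, 1]
R4 ← R4 − R1: [0, 9, -3]
R5 ← R5 + (3/2)·R1: [0, 6, -2]
R3 ← R3 + R2: [0, 0, 0]
R4 ← R4 − (3)·R2: [0, 0, 0]
R5 ← R5 − (2)·R2: [0, 0, 0]
Echelon form has 2 nonzero rows, so rank(P) = 2.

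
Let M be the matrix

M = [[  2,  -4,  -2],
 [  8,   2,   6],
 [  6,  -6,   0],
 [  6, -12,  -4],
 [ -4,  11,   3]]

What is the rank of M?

3

Row reduce to echelon form.
R2 ← R2 − (4)·R1: [0, 18, 14]
R3 ← R3 − (3)·R1: [0, 6, 6]
R4 ← R4 − (3)·R1: [0, 0, 2]
R5 ← R5 + (2)·R1: [0, 3, -1]
R3 ← R3 − (1/3)·R2: [0, 0, 4/3]
R5 ← R5 − (1/6)·R2: [0, 0, -10/3]
R4 ← R4 − (3/2)·R3: [0, 0, 0]
R5 ← R5 + (5/2)·R3: [0, 0, 0]
Echelon form has 3 nonzero rows, so rank(M) = 3.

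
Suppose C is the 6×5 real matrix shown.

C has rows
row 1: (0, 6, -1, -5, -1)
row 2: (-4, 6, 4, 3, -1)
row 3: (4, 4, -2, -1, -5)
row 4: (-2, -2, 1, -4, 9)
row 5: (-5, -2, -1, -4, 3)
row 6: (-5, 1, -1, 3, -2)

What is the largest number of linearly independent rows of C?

5

Row reduce to echelon form.
Swap R1 ↔ R2
R3 ← R3 + R1: [0, 10, 2, 2, -6]
R4 ← R4 − (1/2)·R1: [0, -5, -1, -11/2, 19/2]
R5 ← R5 − (5/4)·R1: [0, -19/2, -6, -31/4, 17/4]
R6 ← R6 − (5/4)·R1: [0, -13/2, -6, -3/4, -3/4]
R3 ← R3 − (5/3)·R2: [0, 0, 11/3, 31/3, -13/3]
R4 ← R4 + (5/6)·R2: [0, 0, -11/6, -29/3, 26/3]
R5 ← R5 + (19/12)·R2: [0, 0, -91/12, -47/3, 8/3]
R6 ← R6 + (13/12)·R2: [0, 0, -85/12, -37/6, -11/6]
R4 ← R4 + (1/2)·R3: [0, 0, 0, -9/2, 13/2]
R5 ← R5 + (91/44)·R3: [0, 0, 0, 251/44, -277/44]
R6 ← R6 + (85/44)·R3: [0, 0, 0, 607/44, -449/44]
R5 ← R5 + (251/198)·R4: [0, 0, 0, 0, 35/18]
R6 ← R6 + (607/198)·R4: [0, 0, 0, 0, 175/18]
R6 ← R6 − (5)·R5: [0, 0, 0, 0, 0]
Echelon form has 5 nonzero rows, so rank(C) = 5.
The rank gives the maximum number of linearly independent rows: 5.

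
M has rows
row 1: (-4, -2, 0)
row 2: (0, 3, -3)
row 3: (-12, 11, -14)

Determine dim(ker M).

Row reduce to echelon form.
R3 ← R3 − (3)·R1: [0, 17, -14]
R3 ← R3 − (17/3)·R2: [0, 0, 3]
3 nonzero rows, so rank(M) = 3.
M has 3 columns; by rank–nullity, nullity = 3 − 3 = 0.

0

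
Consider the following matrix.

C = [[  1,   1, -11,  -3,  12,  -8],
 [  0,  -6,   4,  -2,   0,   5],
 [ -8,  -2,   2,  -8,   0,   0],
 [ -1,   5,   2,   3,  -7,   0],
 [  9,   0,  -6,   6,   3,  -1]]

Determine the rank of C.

Row reduce to echelon form.
R3 ← R3 + (8)·R1: [0, 6, -86, -32, 96, -64]
R4 ← R4 + R1: [0, 6, -9, 0, 5, -8]
R5 ← R5 − (9)·R1: [0, -9, 93, 33, -105, 71]
R3 ← R3 + R2: [0, 0, -82, -34, 96, -59]
R4 ← R4 + R2: [0, 0, -5, -2, 5, -3]
R5 ← R5 − (3/2)·R2: [0, 0, 87, 36, -105, 127/2]
R4 ← R4 − (5/82)·R3: [0, 0, 0, 3/41, -35/41, 49/82]
R5 ← R5 + (87/82)·R3: [0, 0, 0, -3/41, -129/41, 37/41]
R5 ← R5 + R4: [0, 0, 0, 0, -4, 3/2]
Echelon form has 5 nonzero rows, so rank(C) = 5.

5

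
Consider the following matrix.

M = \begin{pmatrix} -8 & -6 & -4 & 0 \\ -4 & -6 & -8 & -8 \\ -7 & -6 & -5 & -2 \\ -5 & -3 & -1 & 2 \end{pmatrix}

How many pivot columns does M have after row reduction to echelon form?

2

Row reduce to echelon form.
R2 ← R2 − (1/2)·R1: [0, -3, -6, -8]
R3 ← R3 − (7/8)·R1: [0, -3/4, -3/2, -2]
R4 ← R4 − (5/8)·R1: [0, 3/4, 3/2, 2]
R3 ← R3 − (1/4)·R2: [0, 0, 0, 0]
R4 ← R4 + (1/4)·R2: [0, 0, 0, 0]
Echelon form has 2 nonzero rows, so rank(M) = 2.
Each nonzero row contributes one pivot column: 2 pivot columns.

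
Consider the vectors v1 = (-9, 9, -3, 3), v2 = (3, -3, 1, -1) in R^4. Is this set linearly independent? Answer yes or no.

Form the matrix with these vectors as rows and row reduce.
R2 ← R2 + (1/3)·R1: [0, 0, 0, 0]
1 nonzero row, so the 2 vectors span a space of dimension 1.
Since 1 < 2, the vectors are linearly dependent.

no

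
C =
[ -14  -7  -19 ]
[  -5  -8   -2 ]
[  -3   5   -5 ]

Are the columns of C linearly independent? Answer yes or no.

Row reduce C to echelon form.
R2 ← R2 − (5/14)·R1: [0, -11/2, 67/14]
R3 ← R3 − (3/14)·R1: [0, 13/2, -13/14]
R3 ← R3 + (13/11)·R2: [0, 0, 52/11]
3 pivots among 3 columns.
Every column is a pivot column, so the columns are linearly independent.

yes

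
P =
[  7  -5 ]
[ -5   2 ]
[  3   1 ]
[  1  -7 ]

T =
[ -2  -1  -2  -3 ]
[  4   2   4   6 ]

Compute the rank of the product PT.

1

First compute PT:
[[-34, -17, -34, -51],
 [ 18,   9,  18,  27],
 [ -2,  -1,  -2,  -3],
 [-30, -15, -30, -45]]
Now row reduce the product.
R2 ← R2 + (9/17)·R1: [0, 0, 0, 0]
R3 ← R3 − (1/17)·R1: [0, 0, 0, 0]
R4 ← R4 − (15/17)·R1: [0, 0, 0, 0]
1 nonzero row, so rank(PT) = 1.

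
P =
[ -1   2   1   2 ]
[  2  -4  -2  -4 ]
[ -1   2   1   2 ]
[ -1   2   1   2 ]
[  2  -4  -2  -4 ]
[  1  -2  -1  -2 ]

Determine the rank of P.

Row reduce to echelon form.
R2 ← R2 + (2)·R1: [0, 0, 0, 0]
R3 ← R3 − R1: [0, 0, 0, 0]
R4 ← R4 − R1: [0, 0, 0, 0]
R5 ← R5 + (2)·R1: [0, 0, 0, 0]
R6 ← R6 + R1: [0, 0, 0, 0]
Echelon form has 1 nonzero row, so rank(P) = 1.

1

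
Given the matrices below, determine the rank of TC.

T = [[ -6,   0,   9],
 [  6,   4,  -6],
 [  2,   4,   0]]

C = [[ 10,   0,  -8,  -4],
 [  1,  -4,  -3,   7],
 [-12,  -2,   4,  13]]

First compute TC:
[[-168, -18,  84, 141],
 [136,  -4, -84, -74],
 [ 24, -16, -28,  20]]
Now row reduce the product.
R2 ← R2 + (17/21)·R1: [0, -130/7, -16, 281/7]
R3 ← R3 + (1/7)·R1: [0, -130/7, -16, 281/7]
R3 ← R3 − R2: [0, 0, 0, 0]
2 nonzero rows, so rank(TC) = 2.

2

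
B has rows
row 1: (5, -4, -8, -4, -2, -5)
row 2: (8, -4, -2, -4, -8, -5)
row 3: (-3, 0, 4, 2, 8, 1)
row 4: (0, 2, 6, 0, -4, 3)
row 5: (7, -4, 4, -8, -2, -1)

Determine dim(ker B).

2

Row reduce to echelon form.
R2 ← R2 − (8/5)·R1: [0, 12/5, 54/5, 12/5, -24/5, 3]
R3 ← R3 + (3/5)·R1: [0, -12/5, -4/5, -2/5, 34/5, -2]
R5 ← R5 − (7/5)·R1: [0, 8/5, 76/5, -12/5, 4/5, 6]
R3 ← R3 + R2: [0, 0, 10, 2, 2, 1]
R4 ← R4 − (5/6)·R2: [0, 0, -3, -2, 0, 1/2]
R5 ← R5 − (2/3)·R2: [0, 0, 8, -4, 4, 4]
R4 ← R4 + (3/10)·R3: [0, 0, 0, -7/5, 3/5, 4/5]
R5 ← R5 − (4/5)·R3: [0, 0, 0, -28/5, 12/5, 16/5]
R5 ← R5 − (4)·R4: [0, 0, 0, 0, 0, 0]
4 nonzero rows, so rank(B) = 4.
B has 6 columns; by rank–nullity, nullity = 6 − 4 = 2.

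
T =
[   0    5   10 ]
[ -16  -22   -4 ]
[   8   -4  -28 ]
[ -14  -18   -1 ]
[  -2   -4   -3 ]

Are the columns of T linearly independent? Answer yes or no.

Row reduce T to echelon form.
Swap R1 ↔ R2
R3 ← R3 + (1/2)·R1: [0, -15, -30]
R4 ← R4 − (7/8)·R1: [0, 5/4, 5/2]
R5 ← R5 − (1/8)·R1: [0, -5/4, -5/2]
R3 ← R3 + (3)·R2: [0, 0, 0]
R4 ← R4 − (1/4)·R2: [0, 0, 0]
R5 ← R5 + (1/4)·R2: [0, 0, 0]
2 pivots among 3 columns.
Only 2 < 3 pivot columns, so the columns are linearly dependent.

no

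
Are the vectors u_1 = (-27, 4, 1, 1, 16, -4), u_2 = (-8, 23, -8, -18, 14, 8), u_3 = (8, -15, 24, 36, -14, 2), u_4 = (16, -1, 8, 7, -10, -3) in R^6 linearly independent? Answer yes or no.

Form the matrix with these vectors as rows and row reduce.
R2 ← R2 − (8/27)·R1: [0, 589/27, -224/27, -494/27, 250/27, 248/27]
R3 ← R3 + (8/27)·R1: [0, -373/27, 656/27, 980/27, -250/27, 22/27]
R4 ← R4 + (16/27)·R1: [0, 37/27, 232/27, 205/27, -14/27, -145/27]
R3 ← R3 + (373/589)·R2: [0, 0, 11216/589, 766/31, -2000/589, 126/19]
R4 ← R4 − (37/589)·R2: [0, 0, 5368/589, 271/31, -648/589, -113/19]
R4 ← R4 − (671/1402)·R3: [0, 0, 0, -2162/701, 368/701, -6394/701]
4 nonzero rows, so the 4 vectors span a space of dimension 4.
Since 4 = 4, the vectors are linearly independent.

yes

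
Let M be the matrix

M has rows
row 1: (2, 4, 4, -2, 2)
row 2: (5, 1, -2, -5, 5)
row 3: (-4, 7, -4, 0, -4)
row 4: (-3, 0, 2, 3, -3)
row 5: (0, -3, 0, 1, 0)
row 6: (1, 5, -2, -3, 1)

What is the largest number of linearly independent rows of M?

3

Row reduce to echelon form.
R2 ← R2 − (5/2)·R1: [0, -9, -12, 0, 0]
R3 ← R3 + (2)·R1: [0, 15, 4, -4, 0]
R4 ← R4 + (3/2)·R1: [0, 6, 8, 0, 0]
R6 ← R6 − (1/2)·R1: [0, 3, -4, -2, 0]
R3 ← R3 + (5/3)·R2: [0, 0, -16, -4, 0]
R4 ← R4 + (2/3)·R2: [0, 0, 0, 0, 0]
R5 ← R5 − (1/3)·R2: [0, 0, 4, 1, 0]
R6 ← R6 + (1/3)·R2: [0, 0, -8, -2, 0]
R5 ← R5 + (1/4)·R3: [0, 0, 0, 0, 0]
R6 ← R6 − (1/2)·R3: [0, 0, 0, 0, 0]
Echelon form has 3 nonzero rows, so rank(M) = 3.
The rank gives the maximum number of linearly independent rows: 3.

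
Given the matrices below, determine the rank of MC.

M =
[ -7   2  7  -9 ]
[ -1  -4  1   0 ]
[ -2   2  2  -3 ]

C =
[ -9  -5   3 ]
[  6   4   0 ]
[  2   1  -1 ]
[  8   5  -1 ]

2

First compute MC:
[[ 17,   5, -19],
 [-13, -10,  -4],
 [ 10,   5,  -5]]
Now row reduce the product.
R2 ← R2 + (13/17)·R1: [0, -105/17, -315/17]
R3 ← R3 − (10/17)·R1: [0, 35/17, 105/17]
R3 ← R3 + (1/3)·R2: [0, 0, 0]
2 nonzero rows, so rank(MC) = 2.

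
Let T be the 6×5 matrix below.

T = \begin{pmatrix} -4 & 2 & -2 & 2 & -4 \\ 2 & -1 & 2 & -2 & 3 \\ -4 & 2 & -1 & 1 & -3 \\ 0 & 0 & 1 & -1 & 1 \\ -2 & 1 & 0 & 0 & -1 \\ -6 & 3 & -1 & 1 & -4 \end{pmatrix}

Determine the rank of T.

Row reduce to echelon form.
R2 ← R2 + (1/2)·R1: [0, 0, 1, -1, 1]
R3 ← R3 − R1: [0, 0, 1, -1, 1]
R5 ← R5 − (1/2)·R1: [0, 0, 1, -1, 1]
R6 ← R6 − (3/2)·R1: [0, 0, 2, -2, 2]
R3 ← R3 − R2: [0, 0, 0, 0, 0]
R4 ← R4 − R2: [0, 0, 0, 0, 0]
R5 ← R5 − R2: [0, 0, 0, 0, 0]
R6 ← R6 − (2)·R2: [0, 0, 0, 0, 0]
Echelon form has 2 nonzero rows, so rank(T) = 2.

2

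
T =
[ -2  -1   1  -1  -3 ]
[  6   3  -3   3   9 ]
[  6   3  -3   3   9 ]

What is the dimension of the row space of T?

Row reduce to echelon form.
R2 ← R2 + (3)·R1: [0, 0, 0, 0, 0]
R3 ← R3 + (3)·R1: [0, 0, 0, 0, 0]
Echelon form has 1 nonzero row, so rank(T) = 1.
The row space has dimension equal to the rank: 1.

1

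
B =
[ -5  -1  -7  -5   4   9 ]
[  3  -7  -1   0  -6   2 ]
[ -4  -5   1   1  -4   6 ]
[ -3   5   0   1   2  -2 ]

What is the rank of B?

4

Row reduce to echelon form.
R2 ← R2 + (3/5)·R1: [0, -38/5, -26/5, -3, -18/5, 37/5]
R3 ← R3 − (4/5)·R1: [0, -21/5, 33/5, 5, -36/5, -6/5]
R4 ← R4 − (3/5)·R1: [0, 28/5, 21/5, 4, -2/5, -37/5]
R3 ← R3 − (21/38)·R2: [0, 0, 180/19, 253/38, -99/19, -201/38]
R4 ← R4 + (14/19)·R2: [0, 0, 7/19, 34/19, -58/19, -37/19]
R4 ← R4 − (7/180)·R3: [0, 0, 0, 551/360, -57/20, -209/120]
Echelon form has 4 nonzero rows, so rank(B) = 4.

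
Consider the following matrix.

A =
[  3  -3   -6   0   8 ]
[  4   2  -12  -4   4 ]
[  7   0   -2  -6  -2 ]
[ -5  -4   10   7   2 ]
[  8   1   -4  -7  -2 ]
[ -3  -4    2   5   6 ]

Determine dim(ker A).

Row reduce to echelon form.
R2 ← R2 − (4/3)·R1: [0, 6, -4, -4, -20/3]
R3 ← R3 − (7/3)·R1: [0, 7, 12, -6, -62/3]
R4 ← R4 + (5/3)·R1: [0, -9, 0, 7, 46/3]
R5 ← R5 − (8/3)·R1: [0, 9, 12, -7, -70/3]
R6 ← R6 + R1: [0, -7, -4, 5, 14]
R3 ← R3 − (7/6)·R2: [0, 0, 50/3, -4/3, -116/9]
R4 ← R4 + (3/2)·R2: [0, 0, -6, 1, 16/3]
R5 ← R5 − (3/2)·R2: [0, 0, 18, -1, -40/3]
R6 ← R6 + (7/6)·R2: [0, 0, -26/3, 1/3, 56/9]
R4 ← R4 + (9/25)·R3: [0, 0, 0, 13/25, 52/75]
R5 ← R5 − (27/25)·R3: [0, 0, 0, 11/25, 44/75]
R6 ← R6 + (13/25)·R3: [0, 0, 0, -9/25, -12/25]
R5 ← R5 − (11/13)·R4: [0, 0, 0, 0, 0]
R6 ← R6 + (9/13)·R4: [0, 0, 0, 0, 0]
4 nonzero rows, so rank(A) = 4.
A has 5 columns; by rank–nullity, nullity = 5 − 4 = 1.

1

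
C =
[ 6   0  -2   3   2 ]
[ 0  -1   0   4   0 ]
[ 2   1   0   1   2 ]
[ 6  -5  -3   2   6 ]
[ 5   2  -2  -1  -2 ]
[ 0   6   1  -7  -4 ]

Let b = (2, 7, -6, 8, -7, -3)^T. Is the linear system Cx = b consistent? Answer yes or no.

Row reduce the augmented matrix [C | b].
R3 ← R3 − (1/3)·R1: [0, 1, 2/3, 0, 4/3, -20/3]
R4 ← R4 − R1: [0, -5, -1, -1, 4, 6]
R5 ← R5 − (5/6)·R1: [0, 2, -1/3, -7/2, -11/3, -26/3]
R3 ← R3 + R2: [0, 0, 2/3, 4, 4/3, 1/3]
R4 ← R4 − (5)·R2: [0, 0, -1, -21, 4, -29]
R5 ← R5 + (2)·R2: [0, 0, -1/3, 9/2, -11/3, 16/3]
R6 ← R6 + (6)·R2: [0, 0, 1, 17, -4, 39]
R4 ← R4 + (3/2)·R3: [0, 0, 0, -15, 6, -57/2]
R5 ← R5 + (1/2)·R3: [0, 0, 0, 13/2, -3, 11/2]
R6 ← R6 − (3/2)·R3: [0, 0, 0, 11, -6, 77/2]
R5 ← R5 + (13/30)·R4: [0, 0, 0, 0, -2/5, -137/20]
R6 ← R6 + (11/15)·R4: [0, 0, 0, 0, -8/5, 88/5]
R6 ← R6 − (4)·R5: [0, 0, 0, 0, 0, 45]
The echelon form has 6 nonzero rows; the last pivot sits in the augmented column, so rank(C) = 5 but rank([C|b]) = 6.
Since the ranks differ, the system is inconsistent.

no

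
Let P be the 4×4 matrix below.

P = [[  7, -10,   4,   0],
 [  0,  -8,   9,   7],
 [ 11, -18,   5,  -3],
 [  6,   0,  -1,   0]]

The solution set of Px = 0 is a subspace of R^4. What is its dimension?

Row reduce to echelon form.
R3 ← R3 − (11/7)·R1: [0, -16/7, -9/7, -3]
R4 ← R4 − (6/7)·R1: [0, 60/7, -31/7, 0]
R3 ← R3 − (2/7)·R2: [0, 0, -27/7, -5]
R4 ← R4 + (15/14)·R2: [0, 0, 73/14, 15/2]
R4 ← R4 + (73/54)·R3: [0, 0, 0, 20/27]
4 nonzero rows, so rank(P) = 4.
P has 4 columns; by rank–nullity, nullity = 4 − 4 = 0.

0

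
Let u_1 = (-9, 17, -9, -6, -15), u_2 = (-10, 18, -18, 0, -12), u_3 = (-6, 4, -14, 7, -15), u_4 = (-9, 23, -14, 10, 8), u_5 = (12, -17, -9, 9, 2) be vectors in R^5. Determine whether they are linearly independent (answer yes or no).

Form the matrix with these vectors as rows and row reduce.
R2 ← R2 − (10/9)·R1: [0, -8/9, -8, 20/3, 14/3]
R3 ← R3 − (2/3)·R1: [0, -22/3, -8, 11, -5]
R4 ← R4 − R1: [0, 6, -5, 16, 23]
R5 ← R5 + (4/3)·R1: [0, 17/3, -21, 1, -18]
R3 ← R3 − (33/4)·R2: [0, 0, 58, -44, -87/2]
R4 ← R4 + (27/4)·R2: [0, 0, -59, 61, 109/2]
R5 ← R5 + (51/8)·R2: [0, 0, -72, 87/2, 47/4]
R4 ← R4 + (59/58)·R3: [0, 0, 0, 471/29, 41/4]
R5 ← R5 + (36/29)·R3: [0, 0, 0, -645/58, -169/4]
R5 ← R5 + (215/314)·R4: [0, 0, 0, 0, -44251/1256]
5 nonzero rows, so the 5 vectors span a space of dimension 5.
Since 5 = 5, the vectors are linearly independent.

yes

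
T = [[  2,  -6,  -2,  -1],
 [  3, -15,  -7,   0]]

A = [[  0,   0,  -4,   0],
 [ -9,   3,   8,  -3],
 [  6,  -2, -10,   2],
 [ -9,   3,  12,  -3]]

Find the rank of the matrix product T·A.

2

First compute TA:
[[ 51, -17, -48,  17],
 [ 93, -31, -62,  31]]
Now row reduce the product.
R2 ← R2 − (31/17)·R1: [0, 0, 434/17, 0]
2 nonzero rows, so rank(TA) = 2.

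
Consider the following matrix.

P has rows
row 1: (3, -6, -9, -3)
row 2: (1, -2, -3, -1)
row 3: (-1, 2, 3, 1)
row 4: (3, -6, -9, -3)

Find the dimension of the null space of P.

3

Row reduce to echelon form.
R2 ← R2 − (1/3)·R1: [0, 0, 0, 0]
R3 ← R3 + (1/3)·R1: [0, 0, 0, 0]
R4 ← R4 − R1: [0, 0, 0, 0]
1 nonzero row, so rank(P) = 1.
P has 4 columns; by rank–nullity, nullity = 4 − 1 = 3.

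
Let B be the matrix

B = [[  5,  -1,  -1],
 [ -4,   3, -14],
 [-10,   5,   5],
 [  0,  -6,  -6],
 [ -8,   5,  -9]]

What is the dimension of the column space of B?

Row reduce to echelon form.
R2 ← R2 + (4/5)·R1: [0, 11/5, -74/5]
R3 ← R3 + (2)·R1: [0, 3, 3]
R5 ← R5 + (8/5)·R1: [0, 17/5, -53/5]
R3 ← R3 − (15/11)·R2: [0, 0, 255/11]
R4 ← R4 + (30/11)·R2: [0, 0, -510/11]
R5 ← R5 − (17/11)·R2: [0, 0, 135/11]
R4 ← R4 + (2)·R3: [0, 0, 0]
R5 ← R5 − (9/17)·R3: [0, 0, 0]
Echelon form has 3 nonzero rows, so rank(B) = 3.
The column space has dimension equal to the rank: 3.

3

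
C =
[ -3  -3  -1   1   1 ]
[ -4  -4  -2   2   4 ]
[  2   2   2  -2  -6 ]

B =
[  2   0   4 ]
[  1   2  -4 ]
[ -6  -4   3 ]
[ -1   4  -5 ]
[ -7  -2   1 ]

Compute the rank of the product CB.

2

First compute CB:
[[-11,   0,  -7],
 [-30,   0, -12],
 [ 38,   0,  10]]
Now row reduce the product.
R2 ← R2 − (30/11)·R1: [0, 0, 78/11]
R3 ← R3 + (38/11)·R1: [0, 0, -156/11]
R3 ← R3 + (2)·R2: [0, 0, 0]
2 nonzero rows, so rank(CB) = 2.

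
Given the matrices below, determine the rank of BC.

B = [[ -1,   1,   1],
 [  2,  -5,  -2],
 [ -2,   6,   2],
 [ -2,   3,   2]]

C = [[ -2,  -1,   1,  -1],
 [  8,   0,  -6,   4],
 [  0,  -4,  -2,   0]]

2

First compute BC:
[[ 10,  -3,  -9,   5],
 [-44,   6,  36, -22],
 [ 52,  -6, -42,  26],
 [ 28,  -6, -24,  14]]
Now row reduce the product.
R2 ← R2 + (22/5)·R1: [0, -36/5, -18/5, 0]
R3 ← R3 − (26/5)·R1: [0, 48/5, 24/5, 0]
R4 ← R4 − (14/5)·R1: [0, 12/5, 6/5, 0]
R3 ← R3 + (4/3)·R2: [0, 0, 0, 0]
R4 ← R4 + (1/3)·R2: [0, 0, 0, 0]
2 nonzero rows, so rank(BC) = 2.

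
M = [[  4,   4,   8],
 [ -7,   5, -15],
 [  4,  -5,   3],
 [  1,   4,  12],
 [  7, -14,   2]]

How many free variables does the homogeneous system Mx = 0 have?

0

Row reduce to echelon form.
R2 ← R2 + (7/4)·R1: [0, 12, -1]
R3 ← R3 − R1: [0, -9, -5]
R4 ← R4 − (1/4)·R1: [0, 3, 10]
R5 ← R5 − (7/4)·R1: [0, -21, -12]
R3 ← R3 + (3/4)·R2: [0, 0, -23/4]
R4 ← R4 − (1/4)·R2: [0, 0, 41/4]
R5 ← R5 + (7/4)·R2: [0, 0, -55/4]
R4 ← R4 + (41/23)·R3: [0, 0, 0]
R5 ← R5 − (55/23)·R3: [0, 0, 0]
3 nonzero rows, so rank(M) = 3.
M has 3 columns; by rank–nullity, nullity = 3 − 3 = 0.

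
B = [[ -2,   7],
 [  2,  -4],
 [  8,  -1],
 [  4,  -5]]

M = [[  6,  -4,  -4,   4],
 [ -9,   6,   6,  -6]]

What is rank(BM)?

First compute BM:
[[-75,  50,  50, -50],
 [ 48, -32, -32,  32],
 [ 57, -38, -38,  38],
 [ 69, -46, -46,  46]]
Now row reduce the product.
R2 ← R2 + (16/25)·R1: [0, 0, 0, 0]
R3 ← R3 + (19/25)·R1: [0, 0, 0, 0]
R4 ← R4 + (23/25)·R1: [0, 0, 0, 0]
1 nonzero row, so rank(BM) = 1.

1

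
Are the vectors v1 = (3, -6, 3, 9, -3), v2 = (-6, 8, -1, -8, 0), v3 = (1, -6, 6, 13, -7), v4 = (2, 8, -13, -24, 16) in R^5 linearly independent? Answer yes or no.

Form the matrix with these vectors as rows and row reduce.
R2 ← R2 + (2)·R1: [0, -4, 5, 10, -6]
R3 ← R3 − (1/3)·R1: [0, -4, 5, 10, -6]
R4 ← R4 − (2/3)·R1: [0, 12, -15, -30, 18]
R3 ← R3 − R2: [0, 0, 0, 0, 0]
R4 ← R4 + (3)·R2: [0, 0, 0, 0, 0]
2 nonzero rows, so the 4 vectors span a space of dimension 2.
Since 2 < 4, the vectors are linearly dependent.

no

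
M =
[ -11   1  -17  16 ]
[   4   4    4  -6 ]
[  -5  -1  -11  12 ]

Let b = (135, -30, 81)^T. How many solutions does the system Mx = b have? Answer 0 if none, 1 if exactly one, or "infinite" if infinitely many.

infinite

Row reduce the augmented matrix [M | b].
R2 ← R2 + (4/11)·R1: [0, 48/11, -24/11, -2/11, 210/11]
R3 ← R3 − (5/11)·R1: [0, -16/11, -36/11, 52/11, 216/11]
R3 ← R3 + (1/3)·R2: [0, 0, -4, 14/3, 26]
The echelon form has 3 nonzero rows, and every pivot lies in the first 4 columns, so rank(M) = rank([M|b]) = 3.
The system is consistent.
rank = 3 < 4 unknowns, so there are infinitely many solutions.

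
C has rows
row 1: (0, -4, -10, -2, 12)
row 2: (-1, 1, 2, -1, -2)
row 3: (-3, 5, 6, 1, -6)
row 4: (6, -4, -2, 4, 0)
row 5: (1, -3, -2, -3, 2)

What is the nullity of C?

2

Row reduce to echelon form.
Swap R1 ↔ R2
R3 ← R3 − (3)·R1: [0, 2, 0, 4, 0]
R4 ← R4 + (6)·R1: [0, 2, 10, -2, -12]
R5 ← R5 + R1: [0, -2, 0, -4, 0]
R3 ← R3 + (1/2)·R2: [0, 0, -5, 3, 6]
R4 ← R4 + (1/2)·R2: [0, 0, 5, -3, -6]
R5 ← R5 − (1/2)·R2: [0, 0, 5, -3, -6]
R4 ← R4 + R3: [0, 0, 0, 0, 0]
R5 ← R5 + R3: [0, 0, 0, 0, 0]
3 nonzero rows, so rank(C) = 3.
C has 5 columns; by rank–nullity, nullity = 5 − 3 = 2.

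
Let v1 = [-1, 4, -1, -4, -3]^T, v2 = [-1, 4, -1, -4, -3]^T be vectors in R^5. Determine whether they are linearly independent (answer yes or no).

Form the matrix with these vectors as rows and row reduce.
R2 ← R2 − R1: [0, 0, 0, 0, 0]
1 nonzero row, so the 2 vectors span a space of dimension 1.
Since 1 < 2, the vectors are linearly dependent.

no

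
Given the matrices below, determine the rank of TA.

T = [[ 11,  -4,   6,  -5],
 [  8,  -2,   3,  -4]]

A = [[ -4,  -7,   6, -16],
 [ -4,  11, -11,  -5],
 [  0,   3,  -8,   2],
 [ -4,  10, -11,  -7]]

2

First compute TA:
[[ -8, -153, 117, -109],
 [ -8, -109,  90, -84]]
Now row reduce the product.
R2 ← R2 − R1: [0, 44, -27, 25]
2 nonzero rows, so rank(TA) = 2.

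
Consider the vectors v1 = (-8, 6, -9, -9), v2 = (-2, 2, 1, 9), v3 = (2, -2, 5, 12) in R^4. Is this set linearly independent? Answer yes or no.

yes

Form the matrix with these vectors as rows and row reduce.
R2 ← R2 − (1/4)·R1: [0, 1/2, 13/4, 45/4]
R3 ← R3 + (1/4)·R1: [0, -1/2, 11/4, 39/4]
R3 ← R3 + R2: [0, 0, 6, 21]
3 nonzero rows, so the 3 vectors span a space of dimension 3.
Since 3 = 3, the vectors are linearly independent.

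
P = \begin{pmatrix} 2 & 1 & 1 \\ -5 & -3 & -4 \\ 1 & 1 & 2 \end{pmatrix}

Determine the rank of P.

Row reduce to echelon form.
R2 ← R2 + (5/2)·R1: [0, -1/2, -3/2]
R3 ← R3 − (1/2)·R1: [0, 1/2, 3/2]
R3 ← R3 + R2: [0, 0, 0]
Echelon form has 2 nonzero rows, so rank(P) = 2.

2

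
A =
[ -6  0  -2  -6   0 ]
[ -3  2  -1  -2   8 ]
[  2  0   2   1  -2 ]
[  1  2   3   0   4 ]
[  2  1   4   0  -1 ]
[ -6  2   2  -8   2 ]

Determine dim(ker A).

2

Row reduce to echelon form.
R2 ← R2 − (1/2)·R1: [0, 2, 0, 1, 8]
R3 ← R3 + (1/3)·R1: [0, 0, 4/3, -1, -2]
R4 ← R4 + (1/6)·R1: [0, 2, 8/3, -1, 4]
R5 ← R5 + (1/3)·R1: [0, 1, 10/3, -2, -1]
R6 ← R6 − R1: [0, 2, 4, -2, 2]
R4 ← R4 − R2: [0, 0, 8/3, -2, -4]
R5 ← R5 − (1/2)·R2: [0, 0, 10/3, -5/2, -5]
R6 ← R6 − R2: [0, 0, 4, -3, -6]
R4 ← R4 − (2)·R3: [0, 0, 0, 0, 0]
R5 ← R5 − (5/2)·R3: [0, 0, 0, 0, 0]
R6 ← R6 − (3)·R3: [0, 0, 0, 0, 0]
3 nonzero rows, so rank(A) = 3.
A has 5 columns; by rank–nullity, nullity = 5 − 3 = 2.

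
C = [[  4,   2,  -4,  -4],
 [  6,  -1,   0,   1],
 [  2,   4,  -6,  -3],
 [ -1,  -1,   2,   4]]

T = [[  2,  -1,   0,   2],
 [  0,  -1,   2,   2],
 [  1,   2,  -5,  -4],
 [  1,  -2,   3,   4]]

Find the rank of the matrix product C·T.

First compute CT:
[[  0,  -6,  12,  12],
 [ 13,  -7,   1,  14],
 [ -5, -12,  29,  24],
 [  4,  -2,   0,   4]]
Now row reduce the product.
Swap R1 ↔ R2
R3 ← R3 + (5/13)·R1: [0, -191/13, 382/13, 382/13]
R4 ← R4 − (4/13)·R1: [0, 2/13, -4/13, -4/13]
R3 ← R3 − (191/78)·R2: [0, 0, 0, 0]
R4 ← R4 + (1/39)·R2: [0, 0, 0, 0]
2 nonzero rows, so rank(CT) = 2.

2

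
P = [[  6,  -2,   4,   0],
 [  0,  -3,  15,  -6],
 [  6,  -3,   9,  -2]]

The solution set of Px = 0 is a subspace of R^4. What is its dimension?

2

Row reduce to echelon form.
R3 ← R3 − R1: [0, -1, 5, -2]
R3 ← R3 − (1/3)·R2: [0, 0, 0, 0]
2 nonzero rows, so rank(P) = 2.
P has 4 columns; by rank–nullity, nullity = 4 − 2 = 2.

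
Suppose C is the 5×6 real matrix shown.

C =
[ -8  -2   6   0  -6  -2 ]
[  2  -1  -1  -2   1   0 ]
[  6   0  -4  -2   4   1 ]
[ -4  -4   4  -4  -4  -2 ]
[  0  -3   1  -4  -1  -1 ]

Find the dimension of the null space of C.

Row reduce to echelon form.
R2 ← R2 + (1/4)·R1: [0, -3/2, 1/2, -2, -1/2, -1/2]
R3 ← R3 + (3/4)·R1: [0, -3/2, 1/2, -2, -1/2, -1/2]
R4 ← R4 − (1/2)·R1: [0, -3, 1, -4, -1, -1]
R3 ← R3 − R2: [0, 0, 0, 0, 0, 0]
R4 ← R4 − (2)·R2: [0, 0, 0, 0, 0, 0]
R5 ← R5 − (2)·R2: [0, 0, 0, 0, 0, 0]
2 nonzero rows, so rank(C) = 2.
C has 6 columns; by rank–nullity, nullity = 6 − 2 = 4.

4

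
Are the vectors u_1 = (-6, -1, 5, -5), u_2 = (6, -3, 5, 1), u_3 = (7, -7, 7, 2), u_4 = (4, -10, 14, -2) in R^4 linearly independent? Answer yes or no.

no

Form the matrix with these vectors as rows and row reduce.
R2 ← R2 + R1: [0, -4, 10, -4]
R3 ← R3 + (7/6)·R1: [0, -49/6, 77/6, -23/6]
R4 ← R4 + (2/3)·R1: [0, -32/3, 52/3, -16/3]
R3 ← R3 − (49/24)·R2: [0, 0, -91/12, 13/3]
R4 ← R4 − (8/3)·R2: [0, 0, -28/3, 16/3]
R4 ← R4 − (16/13)·R3: [0, 0, 0, 0]
3 nonzero rows, so the 4 vectors span a space of dimension 3.
Since 3 < 4, the vectors are linearly dependent.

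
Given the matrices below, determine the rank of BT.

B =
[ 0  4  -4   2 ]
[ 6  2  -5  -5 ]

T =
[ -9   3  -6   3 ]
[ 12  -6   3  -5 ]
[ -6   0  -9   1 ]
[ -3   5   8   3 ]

First compute BT:
[[ 66, -14,  64, -18],
 [ 15, -19, -25, -12]]
Now row reduce the product.
R2 ← R2 − (5/22)·R1: [0, -174/11, -435/11, -87/11]
2 nonzero rows, so rank(BT) = 2.

2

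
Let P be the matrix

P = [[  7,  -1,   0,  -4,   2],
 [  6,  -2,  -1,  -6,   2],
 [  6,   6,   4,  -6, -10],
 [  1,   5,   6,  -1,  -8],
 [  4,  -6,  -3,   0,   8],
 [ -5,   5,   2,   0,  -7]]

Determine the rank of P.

Row reduce to echelon form.
R2 ← R2 − (6/7)·R1: [0, -8/7, -1, -18/7, 2/7]
R3 ← R3 − (6/7)·R1: [0, 48/7, 4, -18/7, -82/7]
R4 ← R4 − (1/7)·R1: [0, 36/7, 6, -3/7, -58/7]
R5 ← R5 − (4/7)·R1: [0, -38/7, -3, 16/7, 48/7]
R6 ← R6 + (5/7)·R1: [0, 30/7, 2, -20/7, -39/7]
R3 ← R3 + (6)·R2: [0, 0, -2, -18, -10]
R4 ← R4 + (9/2)·R2: [0, 0, 3/2, -12, -7]
R5 ← R5 − (19/4)·R2: [0, 0, 7/4, 29/2, 11/2]
R6 ← R6 + (15/4)·R2: [0, 0, -7/4, -25/2, -9/2]
R4 ← R4 + (3/4)·R3: [0, 0, 0, -51/2, -29/2]
R5 ← R5 + (7/8)·R3: [0, 0, 0, -5/4, -13/4]
R6 ← R6 − (7/8)·R3: [0, 0, 0, 13/4, 17/4]
R5 ← R5 − (5/102)·R4: [0, 0, 0, 0, -259/102]
R6 ← R6 + (13/102)·R4: [0, 0, 0, 0, 245/102]
R6 ← R6 + (35/37)·R5: [0, 0, 0, 0, 0]
Echelon form has 5 nonzero rows, so rank(P) = 5.

5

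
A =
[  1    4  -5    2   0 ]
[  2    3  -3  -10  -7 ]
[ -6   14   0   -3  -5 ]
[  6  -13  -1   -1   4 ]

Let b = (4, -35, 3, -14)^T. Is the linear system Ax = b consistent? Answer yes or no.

yes

Row reduce the augmented matrix [A | b].
R2 ← R2 − (2)·R1: [0, -5, 7, -14, -7, -43]
R3 ← R3 + (6)·R1: [0, 38, -30, 9, -5, 27]
R4 ← R4 − (6)·R1: [0, -37, 29, -13, 4, -38]
R3 ← R3 + (38/5)·R2: [0, 0, 116/5, -487/5, -291/5, -1499/5]
R4 ← R4 − (37/5)·R2: [0, 0, -114/5, 453/5, 279/5, 1401/5]
R4 ← R4 + (57/58)·R3: [0, 0, 0, -297/58, -81/58, -837/58]
The echelon form has 4 nonzero rows, and every pivot lies in the first 5 columns, so rank(A) = rank([A|b]) = 4.
The system is consistent.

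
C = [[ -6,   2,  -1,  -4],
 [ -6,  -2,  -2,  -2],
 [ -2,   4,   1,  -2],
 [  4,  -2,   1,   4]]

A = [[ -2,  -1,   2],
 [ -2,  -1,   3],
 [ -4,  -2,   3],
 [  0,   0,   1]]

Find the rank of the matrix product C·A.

2

First compute CA:
[[ 12,   6, -13],
 [ 24,  12, -26],
 [ -8,  -4,   9],
 [ -8,  -4,   9]]
Now row reduce the product.
R2 ← R2 − (2)·R1: [0, 0, 0]
R3 ← R3 + (2/3)·R1: [0, 0, 1/3]
R4 ← R4 + (2/3)·R1: [0, 0, 1/3]
Swap R2 ↔ R3
R4 ← R4 − R2: [0, 0, 0]
2 nonzero rows, so rank(CA) = 2.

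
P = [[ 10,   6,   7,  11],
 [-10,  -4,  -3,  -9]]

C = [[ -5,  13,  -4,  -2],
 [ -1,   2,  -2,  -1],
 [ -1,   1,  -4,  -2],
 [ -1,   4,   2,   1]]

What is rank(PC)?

2

First compute PC:
[[-74, 193, -58, -29],
 [ 66, -177,  42,  21]]
Now row reduce the product.
R2 ← R2 + (33/37)·R1: [0, -180/37, -360/37, -180/37]
2 nonzero rows, so rank(PC) = 2.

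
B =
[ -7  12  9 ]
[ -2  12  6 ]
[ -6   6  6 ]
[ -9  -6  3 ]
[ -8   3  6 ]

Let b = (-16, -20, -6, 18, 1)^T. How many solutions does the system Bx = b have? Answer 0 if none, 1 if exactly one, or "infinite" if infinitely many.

Row reduce the augmented matrix [B | b].
R2 ← R2 − (2/7)·R1: [0, 60/7, 24/7, -108/7]
R3 ← R3 − (6/7)·R1: [0, -30/7, -12/7, 54/7]
R4 ← R4 − (9/7)·R1: [0, -150/7, -60/7, 270/7]
R5 ← R5 − (8/7)·R1: [0, -75/7, -30/7, 135/7]
R3 ← R3 + (1/2)·R2: [0, 0, 0, 0]
R4 ← R4 + (5/2)·R2: [0, 0, 0, 0]
R5 ← R5 + (5/4)·R2: [0, 0, 0, 0]
The echelon form has 2 nonzero rows, and every pivot lies in the first 3 columns, so rank(B) = rank([B|b]) = 2.
The system is consistent.
rank = 2 < 3 unknowns, so there are infinitely many solutions.

infinite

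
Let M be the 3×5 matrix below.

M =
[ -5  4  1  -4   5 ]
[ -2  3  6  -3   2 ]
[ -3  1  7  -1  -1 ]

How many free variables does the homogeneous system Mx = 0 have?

2

Row reduce to echelon form.
R2 ← R2 − (2/5)·R1: [0, 7/5, 28/5, -7/5, 0]
R3 ← R3 − (3/5)·R1: [0, -7/5, 32/5, 7/5, -4]
R3 ← R3 + R2: [0, 0, 12, 0, -4]
3 nonzero rows, so rank(M) = 3.
M has 5 columns; by rank–nullity, nullity = 5 − 3 = 2.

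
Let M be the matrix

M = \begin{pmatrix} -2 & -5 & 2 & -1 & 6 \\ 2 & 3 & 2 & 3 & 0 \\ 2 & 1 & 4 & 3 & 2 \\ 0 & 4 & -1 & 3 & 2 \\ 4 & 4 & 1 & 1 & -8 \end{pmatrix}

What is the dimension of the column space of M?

Row reduce to echelon form.
R2 ← R2 + R1: [0, -2, 4, 2, 6]
R3 ← R3 + R1: [0, -4, 6, 2, 8]
R5 ← R5 + (2)·R1: [0, -6, 5, -1, 4]
R3 ← R3 − (2)·R2: [0, 0, -2, -2, -4]
R4 ← R4 + (2)·R2: [0, 0, 7, 7, 14]
R5 ← R5 − (3)·R2: [0, 0, -7, -7, -14]
R4 ← R4 + (7/2)·R3: [0, 0, 0, 0, 0]
R5 ← R5 − (7/2)·R3: [0, 0, 0, 0, 0]
Echelon form has 3 nonzero rows, so rank(M) = 3.
The column space has dimension equal to the rank: 3.

3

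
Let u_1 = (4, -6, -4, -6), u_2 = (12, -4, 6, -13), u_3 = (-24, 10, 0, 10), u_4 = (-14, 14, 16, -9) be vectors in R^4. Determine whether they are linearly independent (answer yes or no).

Form the matrix with these vectors as rows and row reduce.
R2 ← R2 − (3)·R1: [0, 14, 18, 5]
R3 ← R3 + (6)·R1: [0, -26, -24, -26]
R4 ← R4 + (7/2)·R1: [0, -7, 2, -30]
R3 ← R3 + (13/7)·R2: [0, 0, 66/7, -117/7]
R4 ← R4 + (1/2)·R2: [0, 0, 11, -55/2]
R4 ← R4 − (7/6)·R3: [0, 0, 0, -8]
4 nonzero rows, so the 4 vectors span a space of dimension 4.
Since 4 = 4, the vectors are linearly independent.

yes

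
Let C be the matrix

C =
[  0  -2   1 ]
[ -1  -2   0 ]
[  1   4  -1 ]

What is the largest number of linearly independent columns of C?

2

Row reduce to echelon form.
Swap R1 ↔ R2
R3 ← R3 + R1: [0, 2, -1]
R3 ← R3 + R2: [0, 0, 0]
Echelon form has 2 nonzero rows, so rank(C) = 2.
The rank gives the maximum number of linearly independent columns: 2.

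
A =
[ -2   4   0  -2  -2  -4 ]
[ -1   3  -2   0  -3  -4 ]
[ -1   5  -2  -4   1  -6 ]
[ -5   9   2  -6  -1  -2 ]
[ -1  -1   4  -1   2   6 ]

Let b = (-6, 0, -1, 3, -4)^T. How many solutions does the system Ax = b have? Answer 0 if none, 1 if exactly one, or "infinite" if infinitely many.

Row reduce the augmented matrix [A | b].
R2 ← R2 − (1/2)·R1: [0, 1, -2, 1, -2, -2, 3]
R3 ← R3 − (1/2)·R1: [0, 3, -2, -3, 2, -4, 2]
R4 ← R4 − (5/2)·R1: [0, -1, 2, -1, 4, 8, 18]
R5 ← R5 − (1/2)·R1: [0, -3, 4, 0, 3, 8, -1]
R3 ← R3 − (3)·R2: [0, 0, 4, -6, 8, 2, -7]
R4 ← R4 + R2: [0, 0, 0, 0, 2, 6, 21]
R5 ← R5 + (3)·R2: [0, 0, -2, 3, -3, 2, 8]
R5 ← R5 + (1/2)·R3: [0, 0, 0, 0, 1, 3, 9/2]
R5 ← R5 − (1/2)·R4: [0, 0, 0, 0, 0, 0, -6]
The echelon form has 5 nonzero rows; the last pivot sits in the augmented column, so rank(A) = 4 but rank([A|b]) = 5.
Since the ranks differ, the system is inconsistent.
It has no solutions.

0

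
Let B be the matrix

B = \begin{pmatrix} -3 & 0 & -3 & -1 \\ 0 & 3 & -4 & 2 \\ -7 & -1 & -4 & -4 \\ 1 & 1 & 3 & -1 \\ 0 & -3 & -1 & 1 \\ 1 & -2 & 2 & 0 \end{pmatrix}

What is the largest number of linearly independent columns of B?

Row reduce to echelon form.
R3 ← R3 − (7/3)·R1: [0, -1, 3, -5/3]
R4 ← R4 + (1/3)·R1: [0, 1, 2, -4/3]
R6 ← R6 + (1/3)·R1: [0, -2, 1, -1/3]
R3 ← R3 + (1/3)·R2: [0, 0, 5/3, -1]
R4 ← R4 − (1/3)·R2: [0, 0, 10/3, -2]
R5 ← R5 + R2: [0, 0, -5, 3]
R6 ← R6 + (2/3)·R2: [0, 0, -5/3, 1]
R4 ← R4 − (2)·R3: [0, 0, 0, 0]
R5 ← R5 + (3)·R3: [0, 0, 0, 0]
R6 ← R6 + R3: [0, 0, 0, 0]
Echelon form has 3 nonzero rows, so rank(B) = 3.
The rank gives the maximum number of linearly independent columns: 3.

3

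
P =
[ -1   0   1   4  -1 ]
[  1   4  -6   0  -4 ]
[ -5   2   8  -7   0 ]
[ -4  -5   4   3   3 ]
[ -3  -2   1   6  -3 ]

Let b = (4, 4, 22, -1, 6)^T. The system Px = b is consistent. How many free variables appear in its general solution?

Row reduce the augmented matrix [P | b].
R2 ← R2 + R1: [0, 4, -5, 4, -5, 8]
R3 ← R3 − (5)·R1: [0, 2, 3, -27, 5, 2]
R4 ← R4 − (4)·R1: [0, -5, 0, -13, 7, -17]
R5 ← R5 − (3)·R1: [0, -2, -2, -6, 0, -6]
R3 ← R3 − (1/2)·R2: [0, 0, 11/2, -29, 15/2, -2]
R4 ← R4 + (5/4)·R2: [0, 0, -25/4, -8, 3/4, -7]
R5 ← R5 + (1/2)·R2: [0, 0, -9/2, -4, -5/2, -2]
R4 ← R4 + (25/22)·R3: [0, 0, 0, -901/22, 102/11, -102/11]
R5 ← R5 + (9/11)·R3: [0, 0, 0, -305/11, 40/11, -40/11]
R5 ← R5 − (610/901)·R4: [0, 0, 0, 0, -140/53, 140/53]
The echelon form has 5 nonzero rows, and every pivot lies in the first 5 columns, so rank(P) = rank([P|b]) = 5.
The system is consistent.
Free variables = (unknowns) − (rank) = 5 − 5 = 0.

0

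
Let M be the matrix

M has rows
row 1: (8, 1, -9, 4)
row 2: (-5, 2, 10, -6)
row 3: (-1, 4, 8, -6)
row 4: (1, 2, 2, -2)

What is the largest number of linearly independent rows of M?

Row reduce to echelon form.
R2 ← R2 + (5/8)·R1: [0, 21/8, 35/8, -7/2]
R3 ← R3 + (1/8)·R1: [0, 33/8, 55/8, -11/2]
R4 ← R4 − (1/8)·R1: [0, 15/8, 25/8, -5/2]
R3 ← R3 − (11/7)·R2: [0, 0, 0, 0]
R4 ← R4 − (5/7)·R2: [0, 0, 0, 0]
Echelon form has 2 nonzero rows, so rank(M) = 2.
The rank gives the maximum number of linearly independent rows: 2.

2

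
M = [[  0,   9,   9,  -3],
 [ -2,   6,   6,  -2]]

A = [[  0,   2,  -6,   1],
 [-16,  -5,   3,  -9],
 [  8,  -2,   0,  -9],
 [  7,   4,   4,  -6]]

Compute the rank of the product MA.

First compute MA:
[[-93, -75,  15, -144],
 [-62, -54,  22, -98]]
Now row reduce the product.
R2 ← R2 − (2/3)·R1: [0, -4, 12, -2]
2 nonzero rows, so rank(MA) = 2.

2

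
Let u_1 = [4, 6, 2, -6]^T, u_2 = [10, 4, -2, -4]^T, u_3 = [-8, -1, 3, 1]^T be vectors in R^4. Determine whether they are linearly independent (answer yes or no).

Form the matrix with these vectors as rows and row reduce.
R2 ← R2 − (5/2)·R1: [0, -11, -7, 11]
R3 ← R3 + (2)·R1: [0, 11, 7, -11]
R3 ← R3 + R2: [0, 0, 0, 0]
2 nonzero rows, so the 3 vectors span a space of dimension 2.
Since 2 < 3, the vectors are linearly dependent.

no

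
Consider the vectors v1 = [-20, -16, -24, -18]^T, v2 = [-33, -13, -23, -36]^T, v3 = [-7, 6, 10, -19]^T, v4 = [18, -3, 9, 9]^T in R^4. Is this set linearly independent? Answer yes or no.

yes

Form the matrix with these vectors as rows and row reduce.
R2 ← R2 − (33/20)·R1: [0, 67/5, 83/5, -63/10]
R3 ← R3 − (7/20)·R1: [0, 58/5, 92/5, -127/10]
R4 ← R4 + (9/10)·R1: [0, -87/5, -63/5, -36/5]
R3 ← R3 − (58/67)·R2: [0, 0, 270/67, -971/134]
R4 ← R4 + (87/67)·R2: [0, 0, 600/67, -2061/134]
R4 ← R4 − (20/9)·R3: [0, 0, 0, 13/18]
4 nonzero rows, so the 4 vectors span a space of dimension 4.
Since 4 = 4, the vectors are linearly independent.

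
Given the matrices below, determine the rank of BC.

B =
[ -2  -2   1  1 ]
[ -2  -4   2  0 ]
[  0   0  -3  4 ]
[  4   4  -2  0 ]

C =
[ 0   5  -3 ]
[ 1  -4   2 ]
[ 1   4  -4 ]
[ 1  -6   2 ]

First compute BC:
[[  0,  -4,   0],
 [ -2,  14, -10],
 [  1, -36,  20],
 [  2,  -4,   4]]
Now row reduce the product.
Swap R1 ↔ R2
R3 ← R3 + (1/2)·R1: [0, -29, 15]
R4 ← R4 + R1: [0, 10, -6]
R3 ← R3 − (29/4)·R2: [0, 0, 15]
R4 ← R4 + (5/2)·R2: [0, 0, -6]
R4 ← R4 + (2/5)·R3: [0, 0, 0]
3 nonzero rows, so rank(BC) = 3.

3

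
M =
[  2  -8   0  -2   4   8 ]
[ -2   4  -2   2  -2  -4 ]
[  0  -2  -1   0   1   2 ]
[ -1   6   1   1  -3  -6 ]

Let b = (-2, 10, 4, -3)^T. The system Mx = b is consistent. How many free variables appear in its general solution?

Row reduce the augmented matrix [M | b].
R2 ← R2 + R1: [0, -4, -2, 0, 2, 4, 8]
R4 ← R4 + (1/2)·R1: [0, 2, 1, 0, -1, -2, -4]
R3 ← R3 − (1/2)·R2: [0, 0, 0, 0, 0, 0, 0]
R4 ← R4 + (1/2)·R2: [0, 0, 0, 0, 0, 0, 0]
The echelon form has 2 nonzero rows, and every pivot lies in the first 6 columns, so rank(M) = rank([M|b]) = 2.
The system is consistent.
Free variables = (unknowns) − (rank) = 6 − 2 = 4.

4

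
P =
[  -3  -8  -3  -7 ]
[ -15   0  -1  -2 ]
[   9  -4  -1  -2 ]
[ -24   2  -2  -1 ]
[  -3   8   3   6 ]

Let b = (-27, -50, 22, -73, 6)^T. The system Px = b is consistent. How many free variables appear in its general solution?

1

Row reduce the augmented matrix [P | b].
R2 ← R2 − (5)·R1: [0, 40, 14, 33, 85]
R3 ← R3 + (3)·R1: [0, -28, -10, -23, -59]
R4 ← R4 − (8)·R1: [0, 66, 22, 55, 143]
R5 ← R5 − R1: [0, 16, 6, 13, 33]
R3 ← R3 + (7/10)·R2: [0, 0, -1/5, 1/10, 1/2]
R4 ← R4 − (33/20)·R2: [0, 0, -11/10, 11/20, 11/4]
R5 ← R5 − (2/5)·R2: [0, 0, 2/5, -1/5, -1]
R4 ← R4 − (11/2)·R3: [0, 0, 0, 0, 0]
R5 ← R5 + (2)·R3: [0, 0, 0, 0, 0]
The echelon form has 3 nonzero rows, and every pivot lies in the first 4 columns, so rank(P) = rank([P|b]) = 3.
The system is consistent.
Free variables = (unknowns) − (rank) = 4 − 3 = 1.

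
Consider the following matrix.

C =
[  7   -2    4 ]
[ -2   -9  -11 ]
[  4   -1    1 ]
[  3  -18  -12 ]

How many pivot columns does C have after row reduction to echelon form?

Row reduce to echelon form.
R2 ← R2 + (2/7)·R1: [0, -67/7, -69/7]
R3 ← R3 − (4/7)·R1: [0, 1/7, -9/7]
R4 ← R4 − (3/7)·R1: [0, -120/7, -96/7]
R3 ← R3 + (1/67)·R2: [0, 0, -96/67]
R4 ← R4 − (120/67)·R2: [0, 0, 264/67]
R4 ← R4 + (11/4)·R3: [0, 0, 0]
Echelon form has 3 nonzero rows, so rank(C) = 3.
Each nonzero row contributes one pivot column: 3 pivot columns.

3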